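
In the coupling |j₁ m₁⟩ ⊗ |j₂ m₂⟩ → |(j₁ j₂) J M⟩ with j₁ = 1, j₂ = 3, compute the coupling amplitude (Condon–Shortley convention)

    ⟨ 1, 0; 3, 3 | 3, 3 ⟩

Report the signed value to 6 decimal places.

√[7·1!1!5!/8! · 1!1!6!0!6!0!] = √(10800)
  +(−1)^1/∏(1,0,0,5,1,0)! = -1/120  (running -1/120)
⟨..|..⟩ = √(10800)·(-1/120) = -0.866025

−√(3/4) ≈ -0.866025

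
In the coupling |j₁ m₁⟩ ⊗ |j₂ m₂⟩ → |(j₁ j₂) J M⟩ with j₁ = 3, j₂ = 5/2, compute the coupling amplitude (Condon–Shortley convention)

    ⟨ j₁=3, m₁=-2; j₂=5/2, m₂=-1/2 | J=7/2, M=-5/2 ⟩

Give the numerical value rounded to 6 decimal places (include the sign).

triangle: 2!×4!×3!/10! = 288/3628800
(j±m)!: 1!×5!×2!×3!×1!×6! = 1036800
prefactor² = (2J+1)×Δ×N² = 4608/7
  k=1: −1/(1!×1!×4!×1!×0!×2!) = -1/48
  k=2: +1/(2!×0!×3!×0!×1!×3!) = 1/72
Σ = -1/144  ⇒  CG² = 4608/7×(-1/144)² = 2/63
CG = −√(2/63) = -0.178174

−√(2/63) ≈ -0.178174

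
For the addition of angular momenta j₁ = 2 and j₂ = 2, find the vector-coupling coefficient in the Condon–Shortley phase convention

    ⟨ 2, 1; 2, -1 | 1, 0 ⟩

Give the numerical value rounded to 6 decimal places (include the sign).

√[3·3!1!1!/6! · 3!1!1!3!1!1!] = √(9/10)
  +(−1)^0/∏(0,3,1,1,0,0)! = 1/6  (running 1/6)
  +(−1)^1/∏(1,2,0,0,1,1)! = -1/2  (running -1/3)
⟨..|..⟩ = √(9/10)·(-1/3) = -0.316228

−√(1/10) = -0.316228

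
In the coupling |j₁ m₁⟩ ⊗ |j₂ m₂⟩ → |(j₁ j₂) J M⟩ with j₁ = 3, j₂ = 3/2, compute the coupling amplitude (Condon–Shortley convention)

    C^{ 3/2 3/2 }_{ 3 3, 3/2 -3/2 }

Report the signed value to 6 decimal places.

j₁+j₂−J=3  J+j₁−j₂=3  J−j₁+j₂=0  j₁+j₂+J+1=7
(j₁±m₁, j₂±m₂, J±M) = (6,0,0,3,3,0)
P² = 5184/7
sum k=0..0:
  [0] +1/36 = 1/36
S = 1/36
C² = P²·S² = 4/7 ; C = +0.755929

+√(4/7) ≈ +0.755929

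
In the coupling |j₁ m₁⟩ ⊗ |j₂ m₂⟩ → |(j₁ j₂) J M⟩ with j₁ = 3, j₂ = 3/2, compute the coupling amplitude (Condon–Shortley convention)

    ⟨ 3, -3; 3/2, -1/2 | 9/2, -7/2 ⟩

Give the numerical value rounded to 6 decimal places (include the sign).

+0.577350

√[10·0!6!3!/10! · 0!6!1!2!1!8!] = √(691200)
  +(−1)^0/∏(0,0,6,1,0,2)! = 1/1440  (running 1/1440)
⟨..|..⟩ = √(691200)·(1/1440) = +0.577350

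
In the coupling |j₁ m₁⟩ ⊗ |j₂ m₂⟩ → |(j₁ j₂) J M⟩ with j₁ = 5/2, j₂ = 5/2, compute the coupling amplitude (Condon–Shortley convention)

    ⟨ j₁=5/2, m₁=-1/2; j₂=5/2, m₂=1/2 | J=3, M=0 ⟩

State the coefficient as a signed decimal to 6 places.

-0.298142

triangle: 2!×3!×3!/9! = 72/362880
(j±m)!: 2!×3!×3!×2!×3!×3! = 5184
prefactor² = (2J+1)×Δ×N² = 36/5
  k=0: +1/(0!×2!×3!×3!×0!×0!) = 1/72
  k=1: −1/(1!×1!×2!×2!×1!×1!) = -1/4
  k=2: +1/(2!×0!×1!×1!×2!×2!) = 1/8
Σ = -1/9  ⇒  CG² = 36/5×(-1/9)² = 4/45
CG = −√(4/45) = -0.298142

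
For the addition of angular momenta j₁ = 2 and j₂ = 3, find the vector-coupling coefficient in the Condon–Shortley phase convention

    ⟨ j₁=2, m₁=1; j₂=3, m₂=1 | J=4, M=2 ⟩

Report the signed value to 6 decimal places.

triangle: 1!*3!*5!/10! = 720/3628800
(j±m)!: 3!*1!*4!*2!*6!*2! = 414720
prefactor² = (2J+1)*Δ*N² = 5184/7
  k=0: +1/(0!*1!*1!*4!*2!*1!) = 1/48
  k=1: −1/(1!*0!*0!*3!*3!*2!) = -1/72
Σ = 1/144  ⇒  CG² = 5184/7*1/144² = 1/28
CG = +√(1/28) = +0.188982

+√(1/28) = +0.188982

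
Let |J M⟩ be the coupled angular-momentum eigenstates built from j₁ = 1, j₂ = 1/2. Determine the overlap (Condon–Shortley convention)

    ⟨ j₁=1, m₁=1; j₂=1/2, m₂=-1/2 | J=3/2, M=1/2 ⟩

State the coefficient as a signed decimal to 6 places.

j₁+j₂−J=0  J+j₁−j₂=2  J−j₁+j₂=1  j₁+j₂+J+1=4
(j₁±m₁, j₂±m₂, J±M) = (2,0,0,1,2,1)
P² = 4/3
sum k=0..0:
  [0] +1/2 = 1/2
S = 1/2
C² = P²·S² = 1/3 ; C = +0.577350

+√(1/3) = +0.577350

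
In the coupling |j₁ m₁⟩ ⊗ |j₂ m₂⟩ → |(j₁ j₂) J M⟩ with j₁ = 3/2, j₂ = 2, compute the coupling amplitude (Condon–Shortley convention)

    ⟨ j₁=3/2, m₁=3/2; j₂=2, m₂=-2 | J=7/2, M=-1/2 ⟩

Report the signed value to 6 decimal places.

+√(1/35) ≈ +0.169031

√[8·0!3!4!/8! · 3!0!0!4!3!4!] = √(20736/35)
  +(−1)^0/∏(0,0,0,0,3,4)! = 1/144  (running 1/144)
⟨..|..⟩ = √(20736/35)·(1/144) = +0.169031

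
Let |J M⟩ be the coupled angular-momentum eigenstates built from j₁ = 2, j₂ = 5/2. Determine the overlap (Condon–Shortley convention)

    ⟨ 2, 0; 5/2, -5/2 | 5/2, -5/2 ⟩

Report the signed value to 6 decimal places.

j₁+j₂−J=2  J+j₁−j₂=2  J−j₁+j₂=3  j₁+j₂+J+1=8
(j₁±m₁, j₂±m₂, J±M) = (2,2,0,5,0,5)
P² = 1440/7
sum k=0..0:
  [0] +1/24 = 1/24
S = 1/24
C² = P²·S² = 5/14 ; C = +0.597614

+0.597614  (= +√(5/14))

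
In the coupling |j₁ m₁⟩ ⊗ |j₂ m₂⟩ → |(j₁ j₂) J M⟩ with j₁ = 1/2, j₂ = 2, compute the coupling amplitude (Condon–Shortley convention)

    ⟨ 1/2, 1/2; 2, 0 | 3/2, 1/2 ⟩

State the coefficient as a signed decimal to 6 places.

+√(2/5) = +0.632456

√[4·1!0!3!/5! · 1!0!2!2!2!1!] = √(8/5)
  +(−1)^0/∏(0,1,0,2,0,1)! = 1/2  (running 1/2)
⟨..|..⟩ = √(8/5)·(1/2) = +0.632456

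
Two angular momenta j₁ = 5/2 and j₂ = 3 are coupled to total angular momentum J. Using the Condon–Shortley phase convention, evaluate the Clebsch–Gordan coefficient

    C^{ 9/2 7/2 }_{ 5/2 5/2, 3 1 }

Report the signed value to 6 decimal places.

+0.710669  (= +√(50/99))

√[10·1!4!5!/11! · 5!0!4!2!8!1!] = √(1843200/11)
  +(−1)^0/∏(0,1,0,4,4,1)! = 1/576  (running 1/576)
⟨..|..⟩ = √(1843200/11)·(1/576) = +0.710669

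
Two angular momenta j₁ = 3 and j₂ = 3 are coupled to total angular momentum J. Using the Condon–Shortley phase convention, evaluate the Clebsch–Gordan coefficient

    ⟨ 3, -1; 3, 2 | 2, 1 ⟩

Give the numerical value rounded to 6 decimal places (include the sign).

triangle: 4!·2!·2!/9! = 96/362880
(j±m)!: 2!·4!·5!·1!·3!·1! = 34560
prefactor² = (2J+1)·Δ·N² = 320/7
  k=3: −1/(3!·1!·1!·2!·1!·0!) = -1/12
  k=4: +1/(4!·0!·0!·1!·2!·1!) = 1/48
Σ = -1/16  ⇒  CG² = 320/7·(-1/16)² = 5/28
CG = −√(5/28) = -0.422577

−√(5/28) = -0.422577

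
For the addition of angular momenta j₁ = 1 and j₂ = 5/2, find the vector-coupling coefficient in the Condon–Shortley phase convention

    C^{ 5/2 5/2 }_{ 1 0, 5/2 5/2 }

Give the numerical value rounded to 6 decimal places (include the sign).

-0.845154

j₁+j₂−J=1  J+j₁−j₂=1  J−j₁+j₂=4  j₁+j₂+J+1=7
(j₁±m₁, j₂±m₂, J±M) = (1,1,5,0,5,0)
P² = 2880/7
sum k=1..1:
  [1] −1/24 = -1/24
S = -1/24
C² = P²·S² = 5/7 ; C = -0.845154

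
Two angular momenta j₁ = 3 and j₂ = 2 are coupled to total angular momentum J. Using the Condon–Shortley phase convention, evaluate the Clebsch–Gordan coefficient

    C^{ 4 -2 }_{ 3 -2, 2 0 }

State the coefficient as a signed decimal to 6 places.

-0.585540  (= −√(12/35))

triangle: 1!×5!×3!/10! = 720/3628800
(j±m)!: 1!×5!×2!×2!×2!×6! = 691200
prefactor² = (2J+1)×Δ×N² = 8640/7
  k=0: +1/(0!×1!×5!×2!×0!×1!) = 1/240
  k=1: −1/(1!×0!×4!×1!×1!×2!) = -1/48
Σ = -1/60  ⇒  CG² = 8640/7×(-1/60)² = 12/35
CG = −√(12/35) = -0.585540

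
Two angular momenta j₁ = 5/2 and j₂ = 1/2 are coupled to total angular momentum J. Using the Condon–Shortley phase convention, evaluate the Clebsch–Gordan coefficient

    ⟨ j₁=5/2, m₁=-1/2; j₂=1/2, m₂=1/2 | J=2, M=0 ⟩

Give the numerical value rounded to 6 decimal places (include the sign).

√[5·1!4!0!/6! · 2!3!1!0!2!2!] = √(8)
  +(−1)^1/∏(1,0,2,0,2,0)! = -1/4  (running -1/4)
⟨..|..⟩ = √(8)·(-1/4) = -0.707107

-0.707107  (= −√(1/2))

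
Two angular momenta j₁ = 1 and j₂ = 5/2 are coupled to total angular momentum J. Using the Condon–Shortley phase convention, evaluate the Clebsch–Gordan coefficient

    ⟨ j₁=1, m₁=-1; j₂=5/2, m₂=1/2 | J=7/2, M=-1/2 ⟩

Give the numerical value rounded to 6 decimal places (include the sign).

+0.534522

j₁+j₂−J=0  J+j₁−j₂=2  J−j₁+j₂=5  j₁+j₂+J+1=8
(j₁±m₁, j₂±m₂, J±M) = (0,2,3,2,3,4)
P² = 1152/7
sum k=0..0:
  [0] +1/24 = 1/24
S = 1/24
C² = P²·S² = 2/7 ; C = +0.534522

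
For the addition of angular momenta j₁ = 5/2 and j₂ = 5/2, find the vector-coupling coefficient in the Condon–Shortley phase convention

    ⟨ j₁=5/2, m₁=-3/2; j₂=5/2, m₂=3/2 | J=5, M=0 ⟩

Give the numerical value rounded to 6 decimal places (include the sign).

j₁+j₂−J=0  J+j₁−j₂=5  J−j₁+j₂=5  j₁+j₂+J+1=11
(j₁±m₁, j₂±m₂, J±M) = (1,4,4,1,5,5)
P² = 230400/7
sum k=0..0:
  [0] +1/576 = 1/576
S = 1/576
C² = P²·S² = 25/252 ; C = +0.314970

+√(25/252) ≈ +0.314970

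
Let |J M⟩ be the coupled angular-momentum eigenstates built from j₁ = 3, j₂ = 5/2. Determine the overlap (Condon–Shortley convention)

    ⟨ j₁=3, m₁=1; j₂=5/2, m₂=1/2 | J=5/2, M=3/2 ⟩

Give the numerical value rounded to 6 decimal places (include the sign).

-0.169031

triangle: 3!*3!*2!/9! = 72/362880
(j±m)!: 4!*2!*3!*2!*4!*1! = 13824
prefactor² = (2J+1)*Δ*N² = 576/35
  k=1: −1/(1!*2!*1!*2!*2!*0!) = -1/8
  k=2: +1/(2!*1!*0!*1!*3!*1!) = 1/12
Σ = -1/24  ⇒  CG² = 576/35*(-1/24)² = 1/35
CG = −√(1/35) = -0.169031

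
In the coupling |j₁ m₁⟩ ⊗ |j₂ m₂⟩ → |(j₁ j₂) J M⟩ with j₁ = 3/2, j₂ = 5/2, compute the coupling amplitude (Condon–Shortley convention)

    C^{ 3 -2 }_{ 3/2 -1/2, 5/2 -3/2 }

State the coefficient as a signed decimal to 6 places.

+0.288675  (= +√(1/12))

√[7·1!2!4!/8! · 1!2!1!4!1!5!] = √(48)
  +(−1)^0/∏(0,1,2,1,0,3)! = 1/12  (running 1/12)
  +(−1)^1/∏(1,0,1,0,1,4)! = -1/24  (running 1/24)
⟨..|..⟩ = √(48)·(1/24) = +0.288675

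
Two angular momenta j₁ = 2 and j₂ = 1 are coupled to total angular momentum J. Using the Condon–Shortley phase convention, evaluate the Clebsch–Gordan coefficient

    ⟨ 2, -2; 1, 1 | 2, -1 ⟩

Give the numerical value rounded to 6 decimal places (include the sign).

−√(1/3) = -0.577350

√[5·1!3!1!/6! · 0!4!2!0!1!3!] = √(12)
  +(−1)^1/∏(1,0,3,1,0,0)! = -1/6  (running -1/6)
⟨..|..⟩ = √(12)·(-1/6) = -0.577350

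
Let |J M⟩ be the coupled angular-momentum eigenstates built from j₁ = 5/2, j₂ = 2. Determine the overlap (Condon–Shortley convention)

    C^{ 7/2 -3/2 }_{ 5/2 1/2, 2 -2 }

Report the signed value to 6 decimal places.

+√(8/21) ≈ +0.617213

√[8·1!4!3!/9! · 3!2!0!4!2!5!] = √(1536/7)
  +(−1)^0/∏(0,1,2,0,2,3)! = 1/24  (running 1/24)
⟨..|..⟩ = √(1536/7)·(1/24) = +0.617213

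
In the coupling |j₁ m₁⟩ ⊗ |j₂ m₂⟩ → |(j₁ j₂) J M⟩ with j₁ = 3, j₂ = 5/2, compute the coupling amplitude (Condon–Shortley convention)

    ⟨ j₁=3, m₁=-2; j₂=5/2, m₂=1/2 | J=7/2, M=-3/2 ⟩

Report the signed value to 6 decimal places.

j₁+j₂−J=2  J+j₁−j₂=4  J−j₁+j₂=3  j₁+j₂+J+1=10
(j₁±m₁, j₂±m₂, J±M) = (1,5,3,2,2,5)
P² = 1536/7
sum k=1..2:
  [1] −1/48 = -1/48
  [2] +1/24 = 1/24
S = 1/48
C² = P²·S² = 2/21 ; C = +0.308607

+√(2/21) ≈ +0.308607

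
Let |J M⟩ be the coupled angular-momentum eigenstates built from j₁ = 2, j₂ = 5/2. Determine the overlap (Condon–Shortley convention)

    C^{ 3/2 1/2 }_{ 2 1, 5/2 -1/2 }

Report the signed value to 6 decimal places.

triangle: 3!×1!×2!/7! = 12/5040
(j±m)!: 3!×1!×2!×3!×2!×1! = 144
prefactor² = (2J+1)×Δ×N² = 48/35
  k=0: +1/(0!×3!×1!×2!×0!×0!) = 1/12
  k=1: −1/(1!×2!×0!×1!×1!×1!) = -1/2
Σ = -5/12  ⇒  CG² = 48/35×(-5/12)² = 5/21
CG = −√(5/21) = -0.487950

-0.487950  (= −√(5/21))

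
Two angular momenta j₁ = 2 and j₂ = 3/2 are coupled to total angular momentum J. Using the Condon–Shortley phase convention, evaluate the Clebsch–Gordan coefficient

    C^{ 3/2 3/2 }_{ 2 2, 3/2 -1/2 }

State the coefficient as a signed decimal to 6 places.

√[4·2!2!1!/6! · 4!0!1!2!3!0!] = √(32/5)
  +(−1)^0/∏(0,2,0,1,2,0)! = 1/4  (running 1/4)
⟨..|..⟩ = √(32/5)·(1/4) = +0.632456

+0.632456  (= +√(2/5))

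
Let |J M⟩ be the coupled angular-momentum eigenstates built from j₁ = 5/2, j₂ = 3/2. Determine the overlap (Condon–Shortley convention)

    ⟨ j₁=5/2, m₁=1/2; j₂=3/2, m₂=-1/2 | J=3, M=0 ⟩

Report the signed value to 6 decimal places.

+0.447214  (= +√(1/5))

√[7·1!4!2!/8! · 3!2!1!2!3!3!] = √(36/5)
  +(−1)^0/∏(0,1,2,1,2,1)! = 1/4  (running 1/4)
  +(−1)^1/∏(1,0,1,0,3,2)! = -1/12  (running 1/6)
⟨..|..⟩ = √(36/5)·(1/6) = +0.447214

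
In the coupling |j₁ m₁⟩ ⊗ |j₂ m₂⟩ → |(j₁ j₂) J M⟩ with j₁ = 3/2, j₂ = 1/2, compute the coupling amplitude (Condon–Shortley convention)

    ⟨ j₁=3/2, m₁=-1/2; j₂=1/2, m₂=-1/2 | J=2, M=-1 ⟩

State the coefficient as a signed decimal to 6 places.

j₁+j₂−J=0  J+j₁−j₂=3  J−j₁+j₂=1  j₁+j₂+J+1=5
(j₁±m₁, j₂±m₂, J±M) = (1,2,0,1,1,3)
P² = 3
sum k=0..0:
  [0] +1/2 = 1/2
S = 1/2
C² = P²·S² = 3/4 ; C = +0.866025

+0.866025  (= +√(3/4))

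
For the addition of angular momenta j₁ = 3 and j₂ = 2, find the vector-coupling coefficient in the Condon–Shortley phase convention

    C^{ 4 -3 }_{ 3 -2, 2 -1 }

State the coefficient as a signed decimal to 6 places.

-0.223607  (= −√(1/20))

√[9·1!5!3!/10! · 1!5!1!3!1!7!] = √(6480)
  +(−1)^0/∏(0,1,5,1,0,2)! = 1/240  (running 1/240)
  +(−1)^1/∏(1,0,4,0,1,3)! = -1/144  (running -1/360)
⟨..|..⟩ = √(6480)·(-1/360) = -0.223607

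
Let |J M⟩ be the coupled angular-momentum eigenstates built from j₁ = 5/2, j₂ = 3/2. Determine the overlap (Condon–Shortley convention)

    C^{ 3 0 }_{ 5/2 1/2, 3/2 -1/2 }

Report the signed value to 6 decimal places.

triangle: 1!·4!·2!/8! = 48/40320
(j±m)!: 3!·2!·1!·2!·3!·3! = 864
prefactor² = (2J+1)·Δ·N² = 36/5
  k=0: +1/(0!·1!·2!·1!·2!·1!) = 1/4
  k=1: −1/(1!·0!·1!·0!·3!·2!) = -1/12
Σ = 1/6  ⇒  CG² = 36/5·1/6² = 1/5
CG = +√(1/5) = +0.447214

+√(1/5) ≈ +0.447214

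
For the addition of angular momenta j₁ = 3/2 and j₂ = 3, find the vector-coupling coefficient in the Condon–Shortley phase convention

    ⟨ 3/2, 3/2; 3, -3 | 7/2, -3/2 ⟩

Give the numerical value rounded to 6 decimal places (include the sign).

+0.308607

j₁+j₂−J=1  J+j₁−j₂=2  J−j₁+j₂=5  j₁+j₂+J+1=9
(j₁±m₁, j₂±m₂, J±M) = (3,0,0,6,2,5)
P² = 38400/7
sum k=0..0:
  [0] +1/240 = 1/240
S = 1/240
C² = P²·S² = 2/21 ; C = +0.308607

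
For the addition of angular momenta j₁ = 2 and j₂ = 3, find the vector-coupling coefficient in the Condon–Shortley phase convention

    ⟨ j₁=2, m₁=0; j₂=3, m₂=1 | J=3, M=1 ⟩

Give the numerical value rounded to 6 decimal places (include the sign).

−√(3/20) = -0.387298

√[7·2!2!4!/9! · 2!2!4!2!4!2!] = √(256/15)
  +(−1)^0/∏(0,2,2,4,0,0)! = 1/96  (running 1/96)
  +(−1)^1/∏(1,1,1,3,1,1)! = -1/6  (running -5/32)
  +(−1)^2/∏(2,0,0,2,2,2)! = 1/16  (running -3/32)
⟨..|..⟩ = √(256/15)·(-3/32) = -0.387298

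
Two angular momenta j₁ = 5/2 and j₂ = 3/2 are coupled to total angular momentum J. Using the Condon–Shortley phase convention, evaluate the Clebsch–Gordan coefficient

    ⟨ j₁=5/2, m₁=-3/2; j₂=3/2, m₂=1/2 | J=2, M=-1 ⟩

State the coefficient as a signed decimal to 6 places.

+0.154303  (= +√(1/42))

√[5·2!3!1!/7! · 1!4!2!1!1!3!] = √(24/7)
  +(−1)^1/∏(1,1,3,1,0,0)! = -1/6  (running -1/6)
  +(−1)^2/∏(2,0,2,0,1,1)! = 1/4  (running 1/12)
⟨..|..⟩ = √(24/7)·(1/12) = +0.154303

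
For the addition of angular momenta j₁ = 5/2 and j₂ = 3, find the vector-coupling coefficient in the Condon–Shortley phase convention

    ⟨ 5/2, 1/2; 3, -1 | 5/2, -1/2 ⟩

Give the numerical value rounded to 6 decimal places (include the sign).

-0.478091  (= −√(8/35))

√[6·3!2!3!/9! · 3!2!2!4!2!3!] = √(288/35)
  +(−1)^0/∏(0,3,2,2,0,1)! = 1/24  (running 1/24)
  +(−1)^1/∏(1,2,1,1,1,2)! = -1/4  (running -5/24)
  +(−1)^2/∏(2,1,0,0,2,3)! = 1/24  (running -1/6)
⟨..|..⟩ = √(288/35)·(-1/6) = -0.478091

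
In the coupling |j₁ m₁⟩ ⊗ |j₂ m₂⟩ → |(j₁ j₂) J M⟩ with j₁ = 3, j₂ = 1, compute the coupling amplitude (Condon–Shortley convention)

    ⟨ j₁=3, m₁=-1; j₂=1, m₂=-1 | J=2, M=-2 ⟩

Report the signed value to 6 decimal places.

+√(1/21) ≈ +0.218218

triangle: 2!·4!·0!/7! = 48/5040
(j±m)!: 2!·4!·0!·2!·0!·4! = 2304
prefactor² = (2J+1)·Δ·N² = 768/7
  k=0: +1/(0!·2!·4!·0!·0!·0!) = 1/48
Σ = 1/48  ⇒  CG² = 768/7·1/48² = 1/21
CG = +√(1/21) = +0.218218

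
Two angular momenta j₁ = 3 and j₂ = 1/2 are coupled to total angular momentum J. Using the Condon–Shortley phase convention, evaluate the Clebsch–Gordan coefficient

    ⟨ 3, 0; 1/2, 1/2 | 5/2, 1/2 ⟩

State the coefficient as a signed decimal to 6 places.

√[6·1!5!0!/7! · 3!3!1!0!3!2!] = √(432/7)
  +(−1)^1/∏(1,0,2,0,3,0)! = -1/12  (running -1/12)
⟨..|..⟩ = √(432/7)·(-1/12) = -0.654654

-0.654654  (= −√(3/7))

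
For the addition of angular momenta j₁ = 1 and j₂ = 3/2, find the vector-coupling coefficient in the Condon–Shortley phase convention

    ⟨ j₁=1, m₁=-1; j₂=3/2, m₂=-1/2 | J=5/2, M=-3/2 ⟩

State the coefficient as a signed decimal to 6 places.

triangle: 0!×2!×3!/6! = 12/720
(j±m)!: 0!×2!×1!×2!×1!×4! = 96
prefactor² = (2J+1)×Δ×N² = 48/5
  k=0: +1/(0!×0!×2!×1!×0!×2!) = 1/4
Σ = 1/4  ⇒  CG² = 48/5×1/4² = 3/5
CG = +√(3/5) = +0.774597

+√(3/5) = +0.774597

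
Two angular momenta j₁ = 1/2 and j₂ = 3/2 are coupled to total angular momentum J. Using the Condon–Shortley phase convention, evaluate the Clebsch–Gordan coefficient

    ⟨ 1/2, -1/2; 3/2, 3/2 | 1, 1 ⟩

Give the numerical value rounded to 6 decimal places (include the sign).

-0.866025  (= −√(3/4))

√[3·1!0!2!/4! · 0!1!3!0!2!0!] = √(3)
  +(−1)^1/∏(1,0,0,2,0,0)! = -1/2  (running -1/2)
⟨..|..⟩ = √(3)·(-1/2) = -0.866025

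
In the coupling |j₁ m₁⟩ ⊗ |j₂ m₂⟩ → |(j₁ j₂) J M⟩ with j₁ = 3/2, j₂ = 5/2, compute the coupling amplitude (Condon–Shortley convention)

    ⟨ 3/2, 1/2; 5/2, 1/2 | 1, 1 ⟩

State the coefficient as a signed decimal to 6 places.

-0.387298

√[3·3!0!2!/6! · 2!1!3!2!2!0!] = √(12/5)
  +(−1)^1/∏(1,2,0,2,0,0)! = -1/4  (running -1/4)
⟨..|..⟩ = √(12/5)·(-1/4) = -0.387298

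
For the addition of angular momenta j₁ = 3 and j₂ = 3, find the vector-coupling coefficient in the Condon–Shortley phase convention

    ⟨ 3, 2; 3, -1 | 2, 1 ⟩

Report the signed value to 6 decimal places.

−√(5/28) ≈ -0.422577

√[5·4!2!2!/9! · 5!1!2!4!3!1!] = √(320/7)
  +(−1)^0/∏(0,4,1,2,1,0)! = 1/48  (running 1/48)
  +(−1)^1/∏(1,3,0,1,2,1)! = -1/12  (running -1/16)
⟨..|..⟩ = √(320/7)·(-1/16) = -0.422577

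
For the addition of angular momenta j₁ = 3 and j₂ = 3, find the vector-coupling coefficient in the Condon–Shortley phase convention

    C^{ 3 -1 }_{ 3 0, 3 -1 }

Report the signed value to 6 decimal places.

j₁+j₂−J=3  J+j₁−j₂=3  J−j₁+j₂=3  j₁+j₂+J+1=10
(j₁±m₁, j₂±m₂, J±M) = (3,3,2,4,2,4)
P² = 864/25
sum k=0..2:
  [0] +1/72 = 1/72
  [1] −1/8 = -1/8
  [2] +1/24 = 1/24
S = -5/72
C² = P²·S² = 1/6 ; C = -0.408248

-0.408248  (= −√(1/6))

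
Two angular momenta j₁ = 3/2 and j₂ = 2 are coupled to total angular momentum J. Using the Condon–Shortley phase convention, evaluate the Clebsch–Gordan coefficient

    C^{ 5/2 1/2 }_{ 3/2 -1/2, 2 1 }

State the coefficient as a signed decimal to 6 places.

−√(5/14) = -0.597614

triangle: 1!×2!×3!/7! = 12/5040
(j±m)!: 1!×2!×3!×1!×3!×2! = 144
prefactor² = (2J+1)×Δ×N² = 72/35
  k=0: +1/(0!×1!×2!×3!×0!×0!) = 1/12
  k=1: −1/(1!×0!×1!×2!×1!×1!) = -1/2
Σ = -5/12  ⇒  CG² = 72/35×(-5/12)² = 5/14
CG = −√(5/14) = -0.597614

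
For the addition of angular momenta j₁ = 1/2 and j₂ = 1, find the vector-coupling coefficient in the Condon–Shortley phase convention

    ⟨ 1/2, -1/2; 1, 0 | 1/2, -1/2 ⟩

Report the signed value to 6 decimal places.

-0.577350

j₁+j₂−J=1  J+j₁−j₂=0  J−j₁+j₂=1  j₁+j₂+J+1=3
(j₁±m₁, j₂±m₂, J±M) = (0,1,1,1,0,1)
P² = 1/3
sum k=1..1:
  [1] −1/1 = -1
S = -1
C² = P²·S² = 1/3 ; C = -0.577350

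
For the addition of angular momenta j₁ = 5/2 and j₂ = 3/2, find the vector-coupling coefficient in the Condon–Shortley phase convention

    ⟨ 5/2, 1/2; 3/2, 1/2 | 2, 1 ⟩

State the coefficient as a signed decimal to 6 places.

−√(25/84) = -0.545545

triangle: 2!*3!*1!/7! = 12/5040
(j±m)!: 3!*2!*2!*1!*3!*1! = 144
prefactor² = (2J+1)*Δ*N² = 12/7
  k=1: −1/(1!*1!*1!*1!*2!*0!) = -1/2
  k=2: +1/(2!*0!*0!*0!*3!*1!) = 1/12
Σ = -5/12  ⇒  CG² = 12/7*(-5/12)² = 25/84
CG = −√(25/84) = -0.545545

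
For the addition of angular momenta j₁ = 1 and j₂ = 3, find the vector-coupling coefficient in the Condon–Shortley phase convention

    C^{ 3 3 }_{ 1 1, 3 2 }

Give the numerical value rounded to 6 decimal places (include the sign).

√[7·1!1!5!/8! · 2!0!5!1!6!0!] = √(3600)
  +(−1)^0/∏(0,1,0,5,1,0)! = 1/120  (running 1/120)
⟨..|..⟩ = √(3600)·(1/120) = +0.500000

+√(1/4) = +0.500000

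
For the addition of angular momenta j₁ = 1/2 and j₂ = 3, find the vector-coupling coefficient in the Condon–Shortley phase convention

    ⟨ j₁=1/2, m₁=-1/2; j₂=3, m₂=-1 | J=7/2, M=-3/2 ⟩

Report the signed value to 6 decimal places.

√[8·0!1!6!/8! · 0!1!2!4!2!5!] = √(11520/7)
  +(−1)^0/∏(0,0,1,2,0,4)! = 1/48  (running 1/48)
⟨..|..⟩ = √(11520/7)·(1/48) = +0.845154

+0.845154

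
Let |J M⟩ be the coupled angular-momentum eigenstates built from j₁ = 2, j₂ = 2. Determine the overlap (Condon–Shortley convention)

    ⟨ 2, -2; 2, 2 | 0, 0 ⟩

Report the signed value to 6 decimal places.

+0.447214  (= +√(1/5))

triangle: 4!·0!·0!/5! = 24/120
(j±m)!: 0!·4!·4!·0!·0!·0! = 576
prefactor² = (2J+1)·Δ·N² = 576/5
  k=4: +1/(4!·0!·0!·0!·0!·0!) = 1/24
Σ = 1/24  ⇒  CG² = 576/5·1/24² = 1/5
CG = +√(1/5) = +0.447214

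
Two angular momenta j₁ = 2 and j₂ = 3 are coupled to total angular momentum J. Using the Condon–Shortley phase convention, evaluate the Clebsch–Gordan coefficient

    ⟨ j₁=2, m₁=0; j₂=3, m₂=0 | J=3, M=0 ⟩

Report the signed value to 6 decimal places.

triangle: 2!×2!×4!/9! = 96/362880
(j±m)!: 2!×2!×3!×3!×3!×3! = 5184
prefactor² = (2J+1)×Δ×N² = 48/5
  k=0: +1/(0!×2!×2!×3!×0!×1!) = 1/24
  k=1: −1/(1!×1!×1!×2!×1!×2!) = -1/4
  k=2: +1/(2!×0!×0!×1!×2!×3!) = 1/24
Σ = -1/6  ⇒  CG² = 48/5×(-1/6)² = 4/15
CG = −√(4/15) = -0.516398

−√(4/15) ≈ -0.516398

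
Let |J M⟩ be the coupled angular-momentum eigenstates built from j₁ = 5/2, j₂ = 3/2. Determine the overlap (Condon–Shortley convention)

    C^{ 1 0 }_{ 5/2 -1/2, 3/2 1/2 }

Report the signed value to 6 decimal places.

j₁+j₂−J=3  J+j₁−j₂=2  J−j₁+j₂=0  j₁+j₂+J+1=6
(j₁±m₁, j₂±m₂, J±M) = (2,3,2,1,1,1)
P² = 6/5
sum k=2..2:
  [2] +1/2 = 1/2
S = 1/2
C² = P²·S² = 3/10 ; C = +0.547723

+√(3/10) = +0.547723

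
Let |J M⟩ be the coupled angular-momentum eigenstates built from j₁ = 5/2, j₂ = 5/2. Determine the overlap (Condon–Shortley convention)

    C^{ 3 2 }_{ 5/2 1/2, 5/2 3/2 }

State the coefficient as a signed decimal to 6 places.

j₁+j₂−J=2  J+j₁−j₂=3  J−j₁+j₂=3  j₁+j₂+J+1=9
(j₁±m₁, j₂±m₂, J±M) = (3,2,4,1,5,1)
P² = 48
sum k=1..2:
  [1] −1/12 = -1/12
  [2] +1/24 = 1/24
S = -1/24
C² = P²·S² = 1/12 ; C = -0.288675

−√(1/12) ≈ -0.288675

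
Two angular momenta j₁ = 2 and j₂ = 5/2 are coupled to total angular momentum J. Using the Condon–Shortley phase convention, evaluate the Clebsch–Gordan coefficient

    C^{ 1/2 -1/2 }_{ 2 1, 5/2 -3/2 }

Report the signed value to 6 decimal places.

j₁+j₂−J=4  J+j₁−j₂=0  J−j₁+j₂=1  j₁+j₂+J+1=6
(j₁±m₁, j₂±m₂, J±M) = (3,1,1,4,0,1)
P² = 48/5
sum k=1..1:
  [1] −1/6 = -1/6
S = -1/6
C² = P²·S² = 4/15 ; C = -0.516398

−√(4/15) = -0.516398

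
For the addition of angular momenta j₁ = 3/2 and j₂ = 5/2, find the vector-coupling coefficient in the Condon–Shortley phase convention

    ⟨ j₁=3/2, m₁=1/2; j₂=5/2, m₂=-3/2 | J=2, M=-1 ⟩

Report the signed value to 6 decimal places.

√[5·2!1!3!/7! · 2!1!1!4!1!3!] = √(24/7)
  +(−1)^0/∏(0,2,1,1,0,2)! = 1/4  (running 1/4)
  +(−1)^1/∏(1,1,0,0,1,3)! = -1/6  (running 1/12)
⟨..|..⟩ = √(24/7)·(1/12) = +0.154303

+√(1/42) ≈ +0.154303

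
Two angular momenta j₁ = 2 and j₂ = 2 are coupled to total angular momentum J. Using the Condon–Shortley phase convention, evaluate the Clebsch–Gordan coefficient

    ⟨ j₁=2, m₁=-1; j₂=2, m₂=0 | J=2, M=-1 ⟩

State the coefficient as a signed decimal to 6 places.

−√(1/14) ≈ -0.267261

j₁+j₂−J=2  J+j₁−j₂=2  J−j₁+j₂=2  j₁+j₂+J+1=7
(j₁±m₁, j₂±m₂, J±M) = (1,3,2,2,1,3)
P² = 8/7
sum k=1..2:
  [1] −1/2 = -1/2
  [2] +1/4 = 1/4
S = -1/4
C² = P²·S² = 1/14 ; C = -0.267261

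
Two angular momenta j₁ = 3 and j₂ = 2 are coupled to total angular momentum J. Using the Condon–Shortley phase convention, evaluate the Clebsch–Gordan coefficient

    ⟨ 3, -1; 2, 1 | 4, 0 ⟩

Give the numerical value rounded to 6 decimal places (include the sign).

-0.597614

√[9·1!5!3!/10! · 2!4!3!1!4!4!] = √(10368/35)
  +(−1)^0/∏(0,1,4,3,1,0)! = 1/144  (running 1/144)
  +(−1)^1/∏(1,0,3,2,2,1)! = -1/24  (running -5/144)
⟨..|..⟩ = √(10368/35)·(-5/144) = -0.597614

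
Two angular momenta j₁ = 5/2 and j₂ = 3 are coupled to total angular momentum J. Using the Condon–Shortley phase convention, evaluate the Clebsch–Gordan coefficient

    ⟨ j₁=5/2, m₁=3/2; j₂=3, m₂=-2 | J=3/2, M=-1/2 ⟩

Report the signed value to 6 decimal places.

−√(1/21) ≈ -0.218218

j₁+j₂−J=4  J+j₁−j₂=1  J−j₁+j₂=2  j₁+j₂+J+1=8
(j₁±m₁, j₂±m₂, J±M) = (4,1,1,5,1,2)
P² = 192/7
sum k=0..1:
  [0] +1/24 = 1/24
  [1] −1/12 = -1/12
S = -1/24
C² = P²·S² = 1/21 ; C = -0.218218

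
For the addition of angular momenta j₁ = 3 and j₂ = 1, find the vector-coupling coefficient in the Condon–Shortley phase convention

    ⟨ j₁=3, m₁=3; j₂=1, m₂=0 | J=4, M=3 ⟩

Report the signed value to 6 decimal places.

√[9·0!6!2!/9! · 6!0!1!1!7!1!] = √(129600)
  +(−1)^0/∏(0,0,0,1,6,1)! = 1/720  (running 1/720)
⟨..|..⟩ = √(129600)·(1/720) = +0.500000

+√(1/4) ≈ +0.500000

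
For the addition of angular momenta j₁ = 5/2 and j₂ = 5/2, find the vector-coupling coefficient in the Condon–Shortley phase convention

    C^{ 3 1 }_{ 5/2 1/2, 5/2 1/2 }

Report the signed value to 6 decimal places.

j₁+j₂−J=2  J+j₁−j₂=3  J−j₁+j₂=3  j₁+j₂+J+1=9
(j₁±m₁, j₂±m₂, J±M) = (3,2,3,2,4,2)
P² = 48/5
sum k=0..2:
  [0] +1/24 = 1/24
  [1] −1/4 = -1/4
  [2] +1/24 = 1/24
S = -1/6
C² = P²·S² = 4/15 ; C = -0.516398

−√(4/15) ≈ -0.516398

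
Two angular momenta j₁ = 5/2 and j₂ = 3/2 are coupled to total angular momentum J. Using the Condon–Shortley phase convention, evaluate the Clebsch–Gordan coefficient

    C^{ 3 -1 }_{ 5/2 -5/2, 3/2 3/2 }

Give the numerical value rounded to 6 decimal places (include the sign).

−√(1/8) = -0.353553

triangle: 1!*4!*2!/8! = 48/40320
(j±m)!: 0!*5!*3!*0!*2!*4! = 34560
prefactor² = (2J+1)*Δ*N² = 288
  k=1: −1/(1!*0!*4!*2!*0!*0!) = -1/48
Σ = -1/48  ⇒  CG² = 288*(-1/48)² = 1/8
CG = −√(1/8) = -0.353553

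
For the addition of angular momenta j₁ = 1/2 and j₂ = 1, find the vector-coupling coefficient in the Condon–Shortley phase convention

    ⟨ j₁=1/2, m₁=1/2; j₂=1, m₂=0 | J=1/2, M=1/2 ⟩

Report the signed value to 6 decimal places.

+√(1/3) ≈ +0.577350

√[2·1!0!1!/3! · 1!0!1!1!1!0!] = √(1/3)
  +(−1)^0/∏(0,1,0,1,0,0)! = 1  (running 1)
⟨..|..⟩ = √(1/3)·(1) = +0.577350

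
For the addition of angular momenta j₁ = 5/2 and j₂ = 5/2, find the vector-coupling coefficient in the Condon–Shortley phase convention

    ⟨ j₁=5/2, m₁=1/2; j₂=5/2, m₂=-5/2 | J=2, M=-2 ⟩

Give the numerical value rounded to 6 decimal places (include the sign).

j₁+j₂−J=3  J+j₁−j₂=2  J−j₁+j₂=2  j₁+j₂+J+1=8
(j₁±m₁, j₂±m₂, J±M) = (3,2,0,5,0,4)
P² = 720/7
sum k=0..0:
  [0] +1/24 = 1/24
S = 1/24
C² = P²·S² = 5/28 ; C = +0.422577

+0.422577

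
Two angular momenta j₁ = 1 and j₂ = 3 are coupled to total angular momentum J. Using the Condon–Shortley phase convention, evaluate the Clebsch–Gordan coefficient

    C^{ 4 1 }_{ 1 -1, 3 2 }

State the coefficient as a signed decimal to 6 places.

j₁+j₂−J=0  J+j₁−j₂=2  J−j₁+j₂=6  j₁+j₂+J+1=9
(j₁±m₁, j₂±m₂, J±M) = (0,2,5,1,5,3)
P² = 43200/7
sum k=0..0:
  [0] +1/240 = 1/240
S = 1/240
C² = P²·S² = 3/28 ; C = +0.327327

+√(3/28) ≈ +0.327327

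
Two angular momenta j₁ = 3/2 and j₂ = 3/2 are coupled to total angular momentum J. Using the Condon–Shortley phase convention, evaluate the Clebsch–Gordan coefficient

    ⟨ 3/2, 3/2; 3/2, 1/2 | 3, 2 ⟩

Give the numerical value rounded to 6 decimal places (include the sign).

j₁+j₂−J=0  J+j₁−j₂=3  J−j₁+j₂=3  j₁+j₂+J+1=7
(j₁±m₁, j₂±m₂, J±M) = (3,0,2,1,5,1)
P² = 72
sum k=0..0:
  [0] +1/12 = 1/12
S = 1/12
C² = P²·S² = 1/2 ; C = +0.707107

+√(1/2) = +0.707107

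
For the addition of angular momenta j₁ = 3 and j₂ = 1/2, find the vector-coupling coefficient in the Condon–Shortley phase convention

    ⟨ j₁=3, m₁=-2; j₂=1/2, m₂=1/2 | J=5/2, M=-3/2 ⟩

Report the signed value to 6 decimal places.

−√(5/7) = -0.845154

j₁+j₂−J=1  J+j₁−j₂=5  J−j₁+j₂=0  j₁+j₂+J+1=7
(j₁±m₁, j₂±m₂, J±M) = (1,5,1,0,1,4)
P² = 2880/7
sum k=1..1:
  [1] −1/24 = -1/24
S = -1/24
C² = P²·S² = 5/7 ; C = -0.845154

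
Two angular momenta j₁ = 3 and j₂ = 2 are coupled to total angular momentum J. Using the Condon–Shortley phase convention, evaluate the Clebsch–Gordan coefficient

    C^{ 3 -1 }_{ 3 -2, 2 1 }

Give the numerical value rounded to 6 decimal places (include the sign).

triangle: 2!×4!×2!/9! = 96/362880
(j±m)!: 1!×5!×3!×1!×2!×4! = 34560
prefactor² = (2J+1)×Δ×N² = 64
  k=1: −1/(1!×1!×4!×2!×0!×0!) = -1/48
  k=2: +1/(2!×0!×3!×1!×1!×1!) = 1/12
Σ = 1/16  ⇒  CG² = 64×1/16² = 1/4
CG = +√(1/4) = +0.500000

+0.500000  (= +√(1/4))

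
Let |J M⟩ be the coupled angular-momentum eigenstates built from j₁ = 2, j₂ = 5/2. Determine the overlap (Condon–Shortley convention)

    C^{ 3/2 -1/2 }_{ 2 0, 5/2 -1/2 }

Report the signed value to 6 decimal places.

−√(2/35) ≈ -0.239046

√[4·3!1!2!/7! · 2!2!2!3!1!2!] = √(32/35)
  +(−1)^1/∏(1,2,1,1,0,1)! = -1/2  (running -1/2)
  +(−1)^2/∏(2,1,0,0,1,2)! = 1/4  (running -1/4)
⟨..|..⟩ = √(32/35)·(-1/4) = -0.239046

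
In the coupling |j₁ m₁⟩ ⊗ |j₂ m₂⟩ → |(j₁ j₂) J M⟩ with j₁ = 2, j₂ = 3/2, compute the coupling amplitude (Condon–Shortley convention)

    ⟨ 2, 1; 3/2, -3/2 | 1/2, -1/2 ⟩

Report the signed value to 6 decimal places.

√[2·3!1!0!/5! · 3!1!0!3!0!1!] = √(18/5)
  +(−1)^0/∏(0,3,1,0,0,0)! = 1/6  (running 1/6)
⟨..|..⟩ = √(18/5)·(1/6) = +0.316228

+√(1/10) = +0.316228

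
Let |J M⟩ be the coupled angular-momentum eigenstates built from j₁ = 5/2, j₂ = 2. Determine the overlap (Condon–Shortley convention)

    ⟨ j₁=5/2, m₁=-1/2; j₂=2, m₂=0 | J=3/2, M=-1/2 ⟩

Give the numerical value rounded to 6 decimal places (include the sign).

+0.239046

√[4·3!2!1!/7! · 2!3!2!2!1!2!] = √(32/35)
  +(−1)^1/∏(1,2,2,1,0,0)! = -1/4  (running -1/4)
  +(−1)^2/∏(2,1,1,0,1,1)! = 1/2  (running 1/4)
⟨..|..⟩ = √(32/35)·(1/4) = +0.239046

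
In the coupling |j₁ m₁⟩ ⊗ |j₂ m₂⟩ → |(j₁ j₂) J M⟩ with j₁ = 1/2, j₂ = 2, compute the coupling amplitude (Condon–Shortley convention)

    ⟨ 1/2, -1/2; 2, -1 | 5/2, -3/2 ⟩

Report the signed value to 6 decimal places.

j₁+j₂−J=0  J+j₁−j₂=1  J−j₁+j₂=4  j₁+j₂+J+1=6
(j₁±m₁, j₂±m₂, J±M) = (0,1,1,3,1,4)
P² = 144/5
sum k=0..0:
  [0] +1/6 = 1/6
S = 1/6
C² = P²·S² = 4/5 ; C = +0.894427

+√(4/5) = +0.894427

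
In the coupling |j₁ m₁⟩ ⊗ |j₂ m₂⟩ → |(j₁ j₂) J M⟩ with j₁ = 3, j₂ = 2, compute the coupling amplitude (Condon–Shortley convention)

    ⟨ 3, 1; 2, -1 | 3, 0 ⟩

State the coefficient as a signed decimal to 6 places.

j₁+j₂−J=2  J+j₁−j₂=4  J−j₁+j₂=2  j₁+j₂+J+1=9
(j₁±m₁, j₂±m₂, J±M) = (4,2,1,3,3,3)
P² = 96/5
sum k=0..1:
  [0] +1/8 = 1/8
  [1] −1/12 = -1/12
S = 1/24
C² = P²·S² = 1/30 ; C = +0.182574

+0.182574  (= +√(1/30))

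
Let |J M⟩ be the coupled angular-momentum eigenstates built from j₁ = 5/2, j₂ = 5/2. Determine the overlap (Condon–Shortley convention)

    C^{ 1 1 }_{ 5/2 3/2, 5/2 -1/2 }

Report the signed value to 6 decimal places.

√[3·4!1!1!/7! · 4!1!2!3!2!0!] = √(288/35)
  +(−1)^1/∏(1,3,0,1,1,0)! = -1/6  (running -1/6)
⟨..|..⟩ = √(288/35)·(-1/6) = -0.478091

−√(8/35) ≈ -0.478091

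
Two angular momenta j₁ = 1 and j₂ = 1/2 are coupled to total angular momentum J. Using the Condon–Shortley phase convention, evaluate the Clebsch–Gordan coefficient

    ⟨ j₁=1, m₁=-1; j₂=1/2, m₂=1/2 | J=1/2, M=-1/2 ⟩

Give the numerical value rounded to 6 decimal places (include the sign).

√[2·1!1!0!/3! · 0!2!1!0!0!1!] = √(2/3)
  +(−1)^1/∏(1,0,1,0,0,0)! = -1  (running -1)
⟨..|..⟩ = √(2/3)·(-1) = -0.816497

−√(2/3) ≈ -0.816497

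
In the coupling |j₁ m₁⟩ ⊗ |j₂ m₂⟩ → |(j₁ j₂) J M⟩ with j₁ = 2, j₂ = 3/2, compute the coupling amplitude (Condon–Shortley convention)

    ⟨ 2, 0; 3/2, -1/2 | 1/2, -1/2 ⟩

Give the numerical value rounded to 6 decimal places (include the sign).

-0.447214

√[2·3!1!0!/5! · 2!2!1!2!0!1!] = √(4/5)
  +(−1)^1/∏(1,2,1,0,0,0)! = -1/2  (running -1/2)
⟨..|..⟩ = √(4/5)·(-1/2) = -0.447214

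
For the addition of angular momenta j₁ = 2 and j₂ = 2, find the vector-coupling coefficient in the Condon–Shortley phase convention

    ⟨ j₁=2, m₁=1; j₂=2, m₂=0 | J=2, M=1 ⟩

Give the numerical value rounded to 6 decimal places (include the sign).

j₁+j₂−J=2  J+j₁−j₂=2  J−j₁+j₂=2  j₁+j₂+J+1=7
(j₁±m₁, j₂±m₂, J±M) = (3,1,2,2,3,1)
P² = 8/7
sum k=0..1:
  [0] +1/4 = 1/4
  [1] −1/2 = -1/2
S = -1/4
C² = P²·S² = 1/14 ; C = -0.267261

−√(1/14) ≈ -0.267261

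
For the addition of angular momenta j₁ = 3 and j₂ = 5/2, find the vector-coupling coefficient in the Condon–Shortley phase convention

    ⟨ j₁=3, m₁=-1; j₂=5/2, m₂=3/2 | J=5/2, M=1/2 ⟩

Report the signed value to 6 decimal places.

j₁+j₂−J=3  J+j₁−j₂=3  J−j₁+j₂=2  j₁+j₂+J+1=9
(j₁±m₁, j₂±m₂, J±M) = (2,4,4,1,3,2)
P² = 576/35
sum k=2..3:
  [2] +1/8 = 1/8
  [3] −1/12 = -1/12
S = 1/24
C² = P²·S² = 1/35 ; C = +0.169031

+√(1/35) = +0.169031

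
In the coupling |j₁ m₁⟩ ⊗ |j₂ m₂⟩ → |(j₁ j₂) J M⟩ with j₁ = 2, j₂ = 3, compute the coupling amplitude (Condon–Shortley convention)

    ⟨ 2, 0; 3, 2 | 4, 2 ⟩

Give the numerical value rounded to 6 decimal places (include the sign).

−√(12/35) ≈ -0.585540

j₁+j₂−J=1  J+j₁−j₂=3  J−j₁+j₂=5  j₁+j₂+J+1=10
(j₁±m₁, j₂±m₂, J±M) = (2,2,5,1,6,2)
P² = 8640/7
sum k=0..1:
  [0] +1/240 = 1/240
  [1] −1/48 = -1/48
S = -1/60
C² = P²·S² = 12/35 ; C = -0.585540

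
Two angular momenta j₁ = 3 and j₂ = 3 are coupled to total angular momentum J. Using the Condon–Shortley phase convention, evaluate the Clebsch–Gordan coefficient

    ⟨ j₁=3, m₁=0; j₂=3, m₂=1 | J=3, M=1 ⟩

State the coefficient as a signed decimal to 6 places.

+√(1/6) ≈ +0.408248

j₁+j₂−J=3  J+j₁−j₂=3  J−j₁+j₂=3  j₁+j₂+J+1=10
(j₁±m₁, j₂±m₂, J±M) = (3,3,4,2,4,2)
P² = 864/25
sum k=1..3:
  [1] −1/24 = -1/24
  [2] +1/8 = 1/8
  [3] −1/72 = -1/72
S = 5/72
C² = P²·S² = 1/6 ; C = +0.408248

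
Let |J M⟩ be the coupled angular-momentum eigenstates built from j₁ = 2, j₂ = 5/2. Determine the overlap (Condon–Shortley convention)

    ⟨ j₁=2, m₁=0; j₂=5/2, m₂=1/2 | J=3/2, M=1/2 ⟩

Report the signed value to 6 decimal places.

+0.239046  (= +√(2/35))

triangle: 3!*1!*2!/7! = 12/5040
(j±m)!: 2!*2!*3!*2!*2!*1! = 96
prefactor² = (2J+1)*Δ*N² = 32/35
  k=1: −1/(1!*2!*1!*2!*0!*0!) = -1/4
  k=2: +1/(2!*1!*0!*1!*1!*1!) = 1/2
Σ = 1/4  ⇒  CG² = 32/35*1/4² = 2/35
CG = +√(2/35) = +0.239046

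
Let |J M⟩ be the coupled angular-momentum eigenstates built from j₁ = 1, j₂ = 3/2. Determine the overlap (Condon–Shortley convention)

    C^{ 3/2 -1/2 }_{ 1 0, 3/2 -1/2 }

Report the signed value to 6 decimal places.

triangle: 1!·1!·2!/5! = 2/120
(j±m)!: 1!·1!·1!·2!·1!·2! = 4
prefactor² = (2J+1)·Δ·N² = 4/15
  k=0: +1/(0!·1!·1!·1!·0!·1!) = 1
  k=1: −1/(1!·0!·0!·0!·1!·2!) = -1/2
Σ = 1/2  ⇒  CG² = 4/15·1/2² = 1/15
CG = +√(1/15) = +0.258199

+√(1/15) = +0.258199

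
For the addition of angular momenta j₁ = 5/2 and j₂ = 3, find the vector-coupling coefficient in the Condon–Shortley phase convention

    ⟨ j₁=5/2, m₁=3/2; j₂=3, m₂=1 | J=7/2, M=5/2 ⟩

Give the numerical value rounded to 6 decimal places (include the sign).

-0.398410

√[8·2!3!4!/10! · 4!1!4!2!6!1!] = √(18432/35)
  +(−1)^0/∏(0,2,1,4,2,0)! = 1/96  (running 1/96)
  +(−1)^1/∏(1,1,0,3,3,1)! = -1/36  (running -5/288)
⟨..|..⟩ = √(18432/35)·(-5/288) = -0.398410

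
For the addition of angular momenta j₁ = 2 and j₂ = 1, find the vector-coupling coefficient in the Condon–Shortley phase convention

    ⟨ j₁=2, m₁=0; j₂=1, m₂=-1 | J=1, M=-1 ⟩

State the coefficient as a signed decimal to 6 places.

√[3·2!2!0!/5! · 2!2!0!2!0!2!] = √(8/5)
  +(−1)^0/∏(0,2,2,0,0,0)! = 1/4  (running 1/4)
⟨..|..⟩ = √(8/5)·(1/4) = +0.316228

+√(1/10) ≈ +0.316228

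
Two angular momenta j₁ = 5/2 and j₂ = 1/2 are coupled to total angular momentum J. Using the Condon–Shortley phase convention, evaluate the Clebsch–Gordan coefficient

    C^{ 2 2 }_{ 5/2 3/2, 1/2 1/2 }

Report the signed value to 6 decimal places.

-0.408248  (= −√(1/6))

√[5·1!4!0!/6! · 4!1!1!0!4!0!] = √(96)
  +(−1)^1/∏(1,0,0,0,4,0)! = -1/24  (running -1/24)
⟨..|..⟩ = √(96)·(-1/24) = -0.408248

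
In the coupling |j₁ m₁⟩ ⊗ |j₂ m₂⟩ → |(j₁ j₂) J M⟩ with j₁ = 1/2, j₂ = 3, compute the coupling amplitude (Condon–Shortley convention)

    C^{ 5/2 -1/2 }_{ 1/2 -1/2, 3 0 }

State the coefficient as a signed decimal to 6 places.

triangle: 1!*0!*5!/7! = 120/5040
(j±m)!: 0!*1!*3!*3!*2!*3! = 432
prefactor² = (2J+1)*Δ*N² = 432/7
  k=1: −1/(1!*0!*0!*2!*0!*3!) = -1/12
Σ = -1/12  ⇒  CG² = 432/7*(-1/12)² = 3/7
CG = −√(3/7) = -0.654654

−√(3/7) ≈ -0.654654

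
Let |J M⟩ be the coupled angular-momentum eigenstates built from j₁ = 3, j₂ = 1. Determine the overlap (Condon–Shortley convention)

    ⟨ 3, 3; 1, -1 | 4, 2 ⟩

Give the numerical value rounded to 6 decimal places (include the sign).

+0.188982

triangle: 0!·6!·2!/9! = 1440/362880
(j±m)!: 6!·0!·0!·2!·6!·2! = 2073600
prefactor² = (2J+1)·Δ·N² = 518400/7
  k=0: +1/(0!·0!·0!·0!·6!·2!) = 1/1440
Σ = 1/1440  ⇒  CG² = 518400/7·1/1440² = 1/28
CG = +√(1/28) = +0.188982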